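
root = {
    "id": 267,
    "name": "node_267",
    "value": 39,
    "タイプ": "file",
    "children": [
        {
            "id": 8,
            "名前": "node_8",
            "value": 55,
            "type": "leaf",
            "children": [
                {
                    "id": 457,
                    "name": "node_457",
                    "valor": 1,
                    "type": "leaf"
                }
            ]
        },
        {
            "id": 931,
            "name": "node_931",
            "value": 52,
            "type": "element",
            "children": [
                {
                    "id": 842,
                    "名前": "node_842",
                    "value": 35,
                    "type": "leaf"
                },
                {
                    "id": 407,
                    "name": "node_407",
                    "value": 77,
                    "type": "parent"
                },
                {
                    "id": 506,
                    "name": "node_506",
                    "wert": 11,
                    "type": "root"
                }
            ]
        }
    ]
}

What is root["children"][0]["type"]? "leaf"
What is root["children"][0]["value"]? 55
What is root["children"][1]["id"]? 931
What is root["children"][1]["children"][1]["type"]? "parent"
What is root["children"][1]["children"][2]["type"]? "root"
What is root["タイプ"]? "file"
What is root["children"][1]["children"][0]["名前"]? "node_842"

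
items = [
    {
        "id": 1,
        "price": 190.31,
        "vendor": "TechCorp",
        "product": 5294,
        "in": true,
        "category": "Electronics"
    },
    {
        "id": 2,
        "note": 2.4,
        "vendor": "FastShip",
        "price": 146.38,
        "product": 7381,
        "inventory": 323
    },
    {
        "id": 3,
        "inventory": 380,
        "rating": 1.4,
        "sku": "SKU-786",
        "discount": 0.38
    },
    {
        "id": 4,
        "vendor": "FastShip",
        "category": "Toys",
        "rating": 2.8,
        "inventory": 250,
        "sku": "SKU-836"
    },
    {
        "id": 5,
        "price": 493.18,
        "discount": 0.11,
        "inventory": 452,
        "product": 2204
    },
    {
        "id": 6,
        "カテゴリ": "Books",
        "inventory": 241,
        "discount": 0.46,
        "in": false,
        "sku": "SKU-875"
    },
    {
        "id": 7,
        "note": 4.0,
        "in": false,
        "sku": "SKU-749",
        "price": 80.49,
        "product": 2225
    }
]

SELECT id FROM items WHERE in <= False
[6, 7]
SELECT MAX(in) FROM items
True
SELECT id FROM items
[1, 2, 3, 4, 5, 6, 7]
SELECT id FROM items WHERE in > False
[1]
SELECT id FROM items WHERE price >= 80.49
[1, 2, 5, 7]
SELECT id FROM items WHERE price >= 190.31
[1, 5]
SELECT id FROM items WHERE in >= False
[1, 6, 7]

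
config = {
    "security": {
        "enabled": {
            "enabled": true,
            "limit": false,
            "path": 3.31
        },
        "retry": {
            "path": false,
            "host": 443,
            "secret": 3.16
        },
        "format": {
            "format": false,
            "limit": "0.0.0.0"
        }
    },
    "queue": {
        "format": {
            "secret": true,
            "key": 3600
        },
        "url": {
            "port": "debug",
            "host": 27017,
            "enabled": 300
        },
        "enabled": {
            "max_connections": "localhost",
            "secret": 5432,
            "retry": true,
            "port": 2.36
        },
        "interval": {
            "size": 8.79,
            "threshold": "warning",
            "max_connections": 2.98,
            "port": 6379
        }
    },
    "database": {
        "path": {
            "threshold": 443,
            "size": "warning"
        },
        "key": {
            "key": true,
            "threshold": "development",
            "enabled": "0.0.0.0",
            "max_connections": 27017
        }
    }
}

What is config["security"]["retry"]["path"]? False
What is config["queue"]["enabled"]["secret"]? 5432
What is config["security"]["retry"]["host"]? 443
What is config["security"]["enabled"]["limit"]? False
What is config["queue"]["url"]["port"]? "debug"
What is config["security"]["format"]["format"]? False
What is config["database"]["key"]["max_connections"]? 27017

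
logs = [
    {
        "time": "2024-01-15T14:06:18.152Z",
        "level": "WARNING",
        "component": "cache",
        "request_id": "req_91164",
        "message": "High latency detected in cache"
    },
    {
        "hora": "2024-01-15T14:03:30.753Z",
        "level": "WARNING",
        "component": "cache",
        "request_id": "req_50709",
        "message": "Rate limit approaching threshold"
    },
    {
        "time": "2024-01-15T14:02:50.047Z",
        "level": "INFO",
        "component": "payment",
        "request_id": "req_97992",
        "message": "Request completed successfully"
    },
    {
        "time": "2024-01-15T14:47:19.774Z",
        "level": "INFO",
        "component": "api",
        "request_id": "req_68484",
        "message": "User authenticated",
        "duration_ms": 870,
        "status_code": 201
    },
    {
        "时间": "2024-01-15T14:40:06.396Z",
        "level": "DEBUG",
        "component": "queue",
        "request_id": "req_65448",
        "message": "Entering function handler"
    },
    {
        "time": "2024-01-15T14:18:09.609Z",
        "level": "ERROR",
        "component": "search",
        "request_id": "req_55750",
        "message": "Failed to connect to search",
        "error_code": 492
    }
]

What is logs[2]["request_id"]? "req_97992"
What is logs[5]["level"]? "ERROR"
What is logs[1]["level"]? "WARNING"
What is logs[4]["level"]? "DEBUG"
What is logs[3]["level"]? "INFO"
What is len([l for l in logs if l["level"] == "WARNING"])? 2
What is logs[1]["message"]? "Rate limit approaching threshold"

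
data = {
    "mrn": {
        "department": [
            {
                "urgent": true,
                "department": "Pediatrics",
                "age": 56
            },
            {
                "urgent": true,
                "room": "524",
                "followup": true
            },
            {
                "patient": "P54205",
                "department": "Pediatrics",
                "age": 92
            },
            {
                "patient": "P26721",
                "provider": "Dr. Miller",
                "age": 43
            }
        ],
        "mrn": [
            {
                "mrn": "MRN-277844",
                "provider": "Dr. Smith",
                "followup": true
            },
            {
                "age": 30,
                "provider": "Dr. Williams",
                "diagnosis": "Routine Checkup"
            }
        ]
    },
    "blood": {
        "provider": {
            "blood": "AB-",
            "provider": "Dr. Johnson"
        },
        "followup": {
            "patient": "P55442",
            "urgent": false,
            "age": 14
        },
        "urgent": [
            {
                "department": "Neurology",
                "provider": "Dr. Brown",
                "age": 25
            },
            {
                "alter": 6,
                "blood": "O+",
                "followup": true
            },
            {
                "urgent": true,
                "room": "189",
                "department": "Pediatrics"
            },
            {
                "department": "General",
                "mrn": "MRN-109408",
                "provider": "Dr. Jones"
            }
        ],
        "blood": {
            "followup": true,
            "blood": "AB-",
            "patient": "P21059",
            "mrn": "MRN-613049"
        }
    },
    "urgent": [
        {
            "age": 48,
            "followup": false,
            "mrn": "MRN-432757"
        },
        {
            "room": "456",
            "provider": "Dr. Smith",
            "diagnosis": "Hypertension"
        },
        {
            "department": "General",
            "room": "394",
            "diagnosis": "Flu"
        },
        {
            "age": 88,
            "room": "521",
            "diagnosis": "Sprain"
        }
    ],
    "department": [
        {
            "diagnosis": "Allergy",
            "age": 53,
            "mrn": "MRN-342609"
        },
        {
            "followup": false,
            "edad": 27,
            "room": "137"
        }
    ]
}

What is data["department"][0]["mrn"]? "MRN-342609"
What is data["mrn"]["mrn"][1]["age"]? 30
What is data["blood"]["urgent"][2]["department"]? "Pediatrics"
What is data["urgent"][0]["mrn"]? "MRN-432757"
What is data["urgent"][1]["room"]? "456"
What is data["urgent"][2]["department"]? "General"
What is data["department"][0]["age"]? 53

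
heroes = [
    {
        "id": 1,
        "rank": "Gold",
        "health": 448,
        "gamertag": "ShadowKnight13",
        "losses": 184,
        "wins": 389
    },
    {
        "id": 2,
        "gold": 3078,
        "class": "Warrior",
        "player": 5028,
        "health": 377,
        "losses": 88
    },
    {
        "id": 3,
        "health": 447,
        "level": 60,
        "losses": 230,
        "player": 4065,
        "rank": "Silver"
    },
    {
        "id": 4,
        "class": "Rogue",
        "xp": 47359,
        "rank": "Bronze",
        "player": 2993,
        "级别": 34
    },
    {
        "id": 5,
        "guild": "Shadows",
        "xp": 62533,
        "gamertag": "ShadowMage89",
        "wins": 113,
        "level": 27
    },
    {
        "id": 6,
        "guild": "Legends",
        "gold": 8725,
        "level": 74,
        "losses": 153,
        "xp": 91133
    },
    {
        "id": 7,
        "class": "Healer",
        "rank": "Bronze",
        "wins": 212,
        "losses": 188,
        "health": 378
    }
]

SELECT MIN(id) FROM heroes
1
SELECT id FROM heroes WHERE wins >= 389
[1]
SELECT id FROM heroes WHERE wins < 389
[5, 7]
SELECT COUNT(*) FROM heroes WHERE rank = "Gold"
1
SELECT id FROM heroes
[1, 2, 3, 4, 5, 6, 7]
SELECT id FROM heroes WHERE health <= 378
[2, 7]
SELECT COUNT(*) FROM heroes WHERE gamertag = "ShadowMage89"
1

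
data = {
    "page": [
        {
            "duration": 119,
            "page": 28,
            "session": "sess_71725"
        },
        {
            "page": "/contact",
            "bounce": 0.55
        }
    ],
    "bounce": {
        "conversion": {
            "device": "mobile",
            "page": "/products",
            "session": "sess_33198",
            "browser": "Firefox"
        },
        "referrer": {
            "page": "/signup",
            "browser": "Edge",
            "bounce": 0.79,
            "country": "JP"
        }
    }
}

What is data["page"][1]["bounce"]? 0.55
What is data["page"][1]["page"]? "/contact"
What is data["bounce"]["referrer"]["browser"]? "Edge"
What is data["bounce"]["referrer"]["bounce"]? 0.79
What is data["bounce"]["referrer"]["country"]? "JP"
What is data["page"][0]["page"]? 28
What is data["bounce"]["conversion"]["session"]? "sess_33198"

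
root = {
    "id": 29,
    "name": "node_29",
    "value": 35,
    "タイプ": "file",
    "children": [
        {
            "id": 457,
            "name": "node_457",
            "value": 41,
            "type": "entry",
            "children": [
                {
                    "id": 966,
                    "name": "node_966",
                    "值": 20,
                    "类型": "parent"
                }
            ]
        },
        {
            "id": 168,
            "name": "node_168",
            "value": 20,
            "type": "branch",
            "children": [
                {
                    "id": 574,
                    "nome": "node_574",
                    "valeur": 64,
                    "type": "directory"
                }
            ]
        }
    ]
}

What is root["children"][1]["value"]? 20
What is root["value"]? 35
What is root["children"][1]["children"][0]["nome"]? "node_574"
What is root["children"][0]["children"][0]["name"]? "node_966"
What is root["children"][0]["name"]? "node_457"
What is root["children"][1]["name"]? "node_168"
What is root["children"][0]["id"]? 457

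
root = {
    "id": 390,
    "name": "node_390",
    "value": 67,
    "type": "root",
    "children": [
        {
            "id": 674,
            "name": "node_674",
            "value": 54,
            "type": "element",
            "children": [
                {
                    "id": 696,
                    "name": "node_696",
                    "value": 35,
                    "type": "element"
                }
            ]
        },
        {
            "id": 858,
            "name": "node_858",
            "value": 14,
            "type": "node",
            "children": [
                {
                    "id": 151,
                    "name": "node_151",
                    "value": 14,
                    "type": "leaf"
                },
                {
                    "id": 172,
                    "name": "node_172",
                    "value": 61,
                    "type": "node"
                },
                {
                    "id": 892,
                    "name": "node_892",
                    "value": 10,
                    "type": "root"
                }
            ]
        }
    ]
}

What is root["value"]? 67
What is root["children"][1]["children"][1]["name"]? "node_172"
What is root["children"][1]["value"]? 14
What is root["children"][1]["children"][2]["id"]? 892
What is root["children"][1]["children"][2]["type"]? "root"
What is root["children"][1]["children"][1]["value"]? 61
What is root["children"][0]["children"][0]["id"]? 696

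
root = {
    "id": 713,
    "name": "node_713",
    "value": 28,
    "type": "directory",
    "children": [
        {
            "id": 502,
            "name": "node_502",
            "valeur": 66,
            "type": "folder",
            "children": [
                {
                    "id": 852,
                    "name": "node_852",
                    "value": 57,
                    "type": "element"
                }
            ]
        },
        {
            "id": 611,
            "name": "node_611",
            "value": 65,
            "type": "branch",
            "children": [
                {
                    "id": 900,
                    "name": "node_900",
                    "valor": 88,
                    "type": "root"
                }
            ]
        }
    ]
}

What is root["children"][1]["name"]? "node_611"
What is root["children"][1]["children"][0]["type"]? "root"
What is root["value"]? 28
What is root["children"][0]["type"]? "folder"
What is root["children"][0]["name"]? "node_502"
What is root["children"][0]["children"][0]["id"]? 852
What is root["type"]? "directory"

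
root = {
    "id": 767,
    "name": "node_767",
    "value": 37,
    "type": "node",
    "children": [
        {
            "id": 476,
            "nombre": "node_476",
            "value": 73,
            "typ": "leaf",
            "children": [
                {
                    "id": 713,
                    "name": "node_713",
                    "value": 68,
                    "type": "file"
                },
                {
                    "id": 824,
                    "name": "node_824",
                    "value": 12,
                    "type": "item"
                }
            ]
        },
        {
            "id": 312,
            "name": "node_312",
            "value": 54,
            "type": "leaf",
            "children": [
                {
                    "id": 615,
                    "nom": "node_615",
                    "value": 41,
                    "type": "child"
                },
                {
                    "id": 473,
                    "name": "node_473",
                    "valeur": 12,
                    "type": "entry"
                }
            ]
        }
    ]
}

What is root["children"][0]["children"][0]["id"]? 713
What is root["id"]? 767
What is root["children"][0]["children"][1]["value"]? 12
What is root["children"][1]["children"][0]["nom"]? "node_615"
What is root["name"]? "node_767"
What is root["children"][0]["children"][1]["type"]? "item"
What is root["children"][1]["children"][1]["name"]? "node_473"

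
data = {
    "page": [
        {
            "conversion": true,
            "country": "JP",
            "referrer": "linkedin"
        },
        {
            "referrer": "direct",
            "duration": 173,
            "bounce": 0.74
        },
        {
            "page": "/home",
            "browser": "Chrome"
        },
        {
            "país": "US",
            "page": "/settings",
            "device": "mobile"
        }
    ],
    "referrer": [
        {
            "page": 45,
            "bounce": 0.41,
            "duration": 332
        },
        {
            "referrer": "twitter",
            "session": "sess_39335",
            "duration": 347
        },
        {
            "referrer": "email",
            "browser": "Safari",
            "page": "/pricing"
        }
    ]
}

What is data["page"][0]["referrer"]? "linkedin"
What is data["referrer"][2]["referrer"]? "email"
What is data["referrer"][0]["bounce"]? 0.41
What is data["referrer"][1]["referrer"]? "twitter"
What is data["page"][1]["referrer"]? "direct"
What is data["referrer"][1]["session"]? "sess_39335"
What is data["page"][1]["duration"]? 173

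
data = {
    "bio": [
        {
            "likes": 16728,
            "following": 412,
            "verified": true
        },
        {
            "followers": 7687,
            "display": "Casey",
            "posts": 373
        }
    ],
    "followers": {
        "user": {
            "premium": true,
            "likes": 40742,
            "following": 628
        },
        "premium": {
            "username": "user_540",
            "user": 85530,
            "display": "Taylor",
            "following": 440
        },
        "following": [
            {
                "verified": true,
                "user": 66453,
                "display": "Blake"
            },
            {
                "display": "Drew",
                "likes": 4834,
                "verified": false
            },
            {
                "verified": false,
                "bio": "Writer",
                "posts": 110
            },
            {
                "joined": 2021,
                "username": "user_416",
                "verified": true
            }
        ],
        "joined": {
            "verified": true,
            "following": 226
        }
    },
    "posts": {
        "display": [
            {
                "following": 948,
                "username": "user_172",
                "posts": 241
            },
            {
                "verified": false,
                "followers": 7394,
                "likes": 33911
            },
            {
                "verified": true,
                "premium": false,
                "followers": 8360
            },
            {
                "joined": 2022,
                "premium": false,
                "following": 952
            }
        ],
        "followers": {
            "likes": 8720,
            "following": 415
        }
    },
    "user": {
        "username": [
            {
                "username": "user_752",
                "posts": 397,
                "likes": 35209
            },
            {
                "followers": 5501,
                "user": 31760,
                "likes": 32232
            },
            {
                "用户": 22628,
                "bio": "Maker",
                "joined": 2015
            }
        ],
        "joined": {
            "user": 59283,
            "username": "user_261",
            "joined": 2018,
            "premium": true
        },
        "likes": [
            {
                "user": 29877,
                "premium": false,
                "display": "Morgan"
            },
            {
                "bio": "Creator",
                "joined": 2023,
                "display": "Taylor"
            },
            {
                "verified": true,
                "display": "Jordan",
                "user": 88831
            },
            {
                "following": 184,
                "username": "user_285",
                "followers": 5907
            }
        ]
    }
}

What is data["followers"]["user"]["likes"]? 40742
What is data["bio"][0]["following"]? 412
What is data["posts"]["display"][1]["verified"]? False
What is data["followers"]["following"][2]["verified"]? False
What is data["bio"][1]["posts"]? 373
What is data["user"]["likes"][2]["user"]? 88831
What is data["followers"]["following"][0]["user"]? 66453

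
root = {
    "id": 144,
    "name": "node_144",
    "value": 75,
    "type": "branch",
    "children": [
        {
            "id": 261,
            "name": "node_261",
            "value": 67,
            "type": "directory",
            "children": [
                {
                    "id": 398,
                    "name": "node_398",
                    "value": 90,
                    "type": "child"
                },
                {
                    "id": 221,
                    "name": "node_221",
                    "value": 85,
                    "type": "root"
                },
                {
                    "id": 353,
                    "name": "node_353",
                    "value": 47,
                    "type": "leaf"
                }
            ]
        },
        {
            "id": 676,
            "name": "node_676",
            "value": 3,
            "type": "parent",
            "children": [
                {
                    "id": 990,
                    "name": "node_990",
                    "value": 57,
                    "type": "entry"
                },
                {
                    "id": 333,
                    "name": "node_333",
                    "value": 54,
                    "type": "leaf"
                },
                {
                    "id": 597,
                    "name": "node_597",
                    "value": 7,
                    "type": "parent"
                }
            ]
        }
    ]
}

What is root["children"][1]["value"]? 3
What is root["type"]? "branch"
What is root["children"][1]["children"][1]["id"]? 333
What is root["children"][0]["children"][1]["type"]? "root"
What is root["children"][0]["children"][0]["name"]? "node_398"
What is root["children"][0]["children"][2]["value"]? 47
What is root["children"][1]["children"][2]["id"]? 597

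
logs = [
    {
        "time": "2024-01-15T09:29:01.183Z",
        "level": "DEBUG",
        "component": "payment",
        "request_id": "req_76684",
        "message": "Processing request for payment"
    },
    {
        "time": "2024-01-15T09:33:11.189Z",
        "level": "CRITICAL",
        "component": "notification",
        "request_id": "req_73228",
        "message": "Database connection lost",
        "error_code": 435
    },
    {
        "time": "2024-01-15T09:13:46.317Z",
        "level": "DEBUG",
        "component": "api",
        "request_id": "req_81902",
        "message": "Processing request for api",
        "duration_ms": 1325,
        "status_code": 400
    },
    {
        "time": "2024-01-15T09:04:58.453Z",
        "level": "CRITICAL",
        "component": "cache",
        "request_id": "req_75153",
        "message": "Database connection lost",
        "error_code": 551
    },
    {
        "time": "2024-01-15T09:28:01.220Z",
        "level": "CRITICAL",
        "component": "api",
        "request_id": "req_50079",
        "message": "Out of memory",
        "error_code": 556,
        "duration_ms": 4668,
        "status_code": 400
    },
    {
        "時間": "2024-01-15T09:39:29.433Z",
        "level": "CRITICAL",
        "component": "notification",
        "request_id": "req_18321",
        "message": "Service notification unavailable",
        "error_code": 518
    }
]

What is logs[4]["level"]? "CRITICAL"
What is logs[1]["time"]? "2024-01-15T09:33:11.189Z"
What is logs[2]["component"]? "api"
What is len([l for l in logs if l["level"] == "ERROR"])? 0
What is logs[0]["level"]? "DEBUG"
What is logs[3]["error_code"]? 551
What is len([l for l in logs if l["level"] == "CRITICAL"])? 4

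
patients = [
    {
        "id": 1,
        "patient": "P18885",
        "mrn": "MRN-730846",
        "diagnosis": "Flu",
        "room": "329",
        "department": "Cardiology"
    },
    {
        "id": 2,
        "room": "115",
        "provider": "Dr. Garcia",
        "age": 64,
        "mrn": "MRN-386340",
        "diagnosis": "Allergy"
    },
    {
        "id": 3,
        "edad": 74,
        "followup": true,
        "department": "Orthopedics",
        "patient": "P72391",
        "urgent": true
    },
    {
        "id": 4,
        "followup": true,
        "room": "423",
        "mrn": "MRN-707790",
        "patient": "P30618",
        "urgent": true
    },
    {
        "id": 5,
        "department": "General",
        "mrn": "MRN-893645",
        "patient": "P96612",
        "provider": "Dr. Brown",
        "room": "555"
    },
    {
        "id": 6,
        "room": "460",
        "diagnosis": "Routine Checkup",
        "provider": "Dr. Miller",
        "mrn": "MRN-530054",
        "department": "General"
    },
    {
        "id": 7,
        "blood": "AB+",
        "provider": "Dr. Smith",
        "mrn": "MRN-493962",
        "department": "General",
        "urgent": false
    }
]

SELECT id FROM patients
[1, 2, 3, 4, 5, 6, 7]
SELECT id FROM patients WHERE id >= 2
[2, 3, 4, 5, 6, 7]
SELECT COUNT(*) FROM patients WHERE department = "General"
3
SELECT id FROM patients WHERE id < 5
[1, 2, 3, 4]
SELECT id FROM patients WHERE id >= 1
[1, 2, 3, 4, 5, 6, 7]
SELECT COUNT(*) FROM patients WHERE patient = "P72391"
1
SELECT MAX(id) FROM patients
7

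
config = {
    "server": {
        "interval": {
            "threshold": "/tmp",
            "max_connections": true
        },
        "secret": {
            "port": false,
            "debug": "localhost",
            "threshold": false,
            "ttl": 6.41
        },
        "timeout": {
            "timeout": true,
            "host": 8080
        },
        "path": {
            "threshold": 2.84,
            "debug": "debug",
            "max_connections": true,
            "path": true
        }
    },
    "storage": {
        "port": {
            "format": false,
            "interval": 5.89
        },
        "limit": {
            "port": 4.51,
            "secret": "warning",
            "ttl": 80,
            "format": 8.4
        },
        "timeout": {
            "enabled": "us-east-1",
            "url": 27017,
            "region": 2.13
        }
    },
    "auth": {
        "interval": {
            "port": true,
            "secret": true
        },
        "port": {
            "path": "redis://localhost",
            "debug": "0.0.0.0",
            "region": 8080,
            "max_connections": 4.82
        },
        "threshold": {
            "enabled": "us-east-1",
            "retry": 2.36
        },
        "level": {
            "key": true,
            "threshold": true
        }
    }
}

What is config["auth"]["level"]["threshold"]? True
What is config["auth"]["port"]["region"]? 8080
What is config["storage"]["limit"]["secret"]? "warning"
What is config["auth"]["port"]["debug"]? "0.0.0.0"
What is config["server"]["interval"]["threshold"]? "/tmp"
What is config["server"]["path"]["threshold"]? 2.84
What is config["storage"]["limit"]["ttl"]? 80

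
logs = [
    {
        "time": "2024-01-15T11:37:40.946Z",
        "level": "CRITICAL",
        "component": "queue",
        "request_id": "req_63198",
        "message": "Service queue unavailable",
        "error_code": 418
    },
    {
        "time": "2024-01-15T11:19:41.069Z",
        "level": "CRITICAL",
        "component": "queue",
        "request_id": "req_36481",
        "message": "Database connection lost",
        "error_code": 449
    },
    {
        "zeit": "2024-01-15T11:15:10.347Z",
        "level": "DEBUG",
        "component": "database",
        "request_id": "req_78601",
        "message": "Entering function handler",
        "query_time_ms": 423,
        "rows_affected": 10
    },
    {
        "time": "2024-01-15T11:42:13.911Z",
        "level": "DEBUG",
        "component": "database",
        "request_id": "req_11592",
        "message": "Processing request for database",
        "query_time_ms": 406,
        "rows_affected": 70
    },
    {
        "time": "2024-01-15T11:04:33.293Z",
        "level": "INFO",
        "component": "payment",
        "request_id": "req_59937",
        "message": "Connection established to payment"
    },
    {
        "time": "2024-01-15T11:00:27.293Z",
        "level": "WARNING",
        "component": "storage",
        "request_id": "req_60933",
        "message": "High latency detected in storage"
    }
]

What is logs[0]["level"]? "CRITICAL"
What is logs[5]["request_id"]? "req_60933"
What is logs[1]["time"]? "2024-01-15T11:19:41.069Z"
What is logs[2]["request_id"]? "req_78601"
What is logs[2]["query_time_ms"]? 423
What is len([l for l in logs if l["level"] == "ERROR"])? 0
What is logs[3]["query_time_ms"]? 406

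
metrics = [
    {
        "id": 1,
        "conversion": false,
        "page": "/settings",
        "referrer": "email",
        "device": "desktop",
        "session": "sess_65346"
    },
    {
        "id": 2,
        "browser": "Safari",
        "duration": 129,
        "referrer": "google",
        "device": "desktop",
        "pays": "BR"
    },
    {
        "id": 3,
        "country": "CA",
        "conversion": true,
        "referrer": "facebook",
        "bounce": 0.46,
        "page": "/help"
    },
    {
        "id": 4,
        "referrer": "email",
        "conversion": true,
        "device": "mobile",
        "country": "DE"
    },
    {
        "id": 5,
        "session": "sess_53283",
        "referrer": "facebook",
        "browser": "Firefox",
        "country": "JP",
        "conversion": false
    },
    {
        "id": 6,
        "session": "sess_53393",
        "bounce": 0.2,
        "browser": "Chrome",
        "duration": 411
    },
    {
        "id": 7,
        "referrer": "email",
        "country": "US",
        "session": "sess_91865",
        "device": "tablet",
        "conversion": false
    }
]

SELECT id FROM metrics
[1, 2, 3, 4, 5, 6, 7]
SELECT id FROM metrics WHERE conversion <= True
[1, 3, 4, 5, 7]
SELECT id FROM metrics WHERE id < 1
[]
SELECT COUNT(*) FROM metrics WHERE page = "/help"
1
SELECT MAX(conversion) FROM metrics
True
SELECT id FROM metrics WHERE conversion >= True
[3, 4]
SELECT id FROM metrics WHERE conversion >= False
[1, 3, 4, 5, 7]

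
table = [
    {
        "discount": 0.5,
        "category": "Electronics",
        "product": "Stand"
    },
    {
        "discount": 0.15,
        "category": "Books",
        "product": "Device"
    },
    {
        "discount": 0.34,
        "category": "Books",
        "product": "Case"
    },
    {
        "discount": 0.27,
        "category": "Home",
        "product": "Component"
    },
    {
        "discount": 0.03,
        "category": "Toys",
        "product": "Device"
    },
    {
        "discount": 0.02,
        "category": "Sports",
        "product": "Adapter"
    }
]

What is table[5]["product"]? "Adapter"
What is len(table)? 6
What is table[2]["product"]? "Case"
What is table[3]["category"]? "Home"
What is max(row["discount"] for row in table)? 0.5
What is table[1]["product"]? "Device"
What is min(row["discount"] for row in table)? 0.02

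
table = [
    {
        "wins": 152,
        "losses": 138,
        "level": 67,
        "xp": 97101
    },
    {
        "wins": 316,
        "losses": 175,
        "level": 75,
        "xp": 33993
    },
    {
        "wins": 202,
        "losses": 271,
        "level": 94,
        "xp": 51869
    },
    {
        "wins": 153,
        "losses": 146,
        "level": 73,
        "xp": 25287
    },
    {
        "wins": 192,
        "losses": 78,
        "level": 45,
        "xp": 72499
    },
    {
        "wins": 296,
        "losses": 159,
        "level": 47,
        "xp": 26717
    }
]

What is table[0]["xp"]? 97101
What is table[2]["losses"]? 271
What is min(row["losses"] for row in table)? 78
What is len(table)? 6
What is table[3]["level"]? 73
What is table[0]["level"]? 67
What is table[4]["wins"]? 192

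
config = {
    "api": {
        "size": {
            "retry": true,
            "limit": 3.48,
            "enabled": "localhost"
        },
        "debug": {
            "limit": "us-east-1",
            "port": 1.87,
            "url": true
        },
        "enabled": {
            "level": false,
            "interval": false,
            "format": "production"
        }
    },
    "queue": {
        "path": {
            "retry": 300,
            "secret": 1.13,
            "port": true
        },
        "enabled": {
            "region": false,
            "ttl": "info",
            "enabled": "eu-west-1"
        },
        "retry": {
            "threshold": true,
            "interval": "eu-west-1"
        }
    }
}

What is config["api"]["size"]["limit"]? 3.48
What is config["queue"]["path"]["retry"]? 300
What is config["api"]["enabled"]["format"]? "production"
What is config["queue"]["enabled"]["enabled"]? "eu-west-1"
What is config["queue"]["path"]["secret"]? 1.13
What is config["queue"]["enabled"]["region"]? False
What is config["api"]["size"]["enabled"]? "localhost"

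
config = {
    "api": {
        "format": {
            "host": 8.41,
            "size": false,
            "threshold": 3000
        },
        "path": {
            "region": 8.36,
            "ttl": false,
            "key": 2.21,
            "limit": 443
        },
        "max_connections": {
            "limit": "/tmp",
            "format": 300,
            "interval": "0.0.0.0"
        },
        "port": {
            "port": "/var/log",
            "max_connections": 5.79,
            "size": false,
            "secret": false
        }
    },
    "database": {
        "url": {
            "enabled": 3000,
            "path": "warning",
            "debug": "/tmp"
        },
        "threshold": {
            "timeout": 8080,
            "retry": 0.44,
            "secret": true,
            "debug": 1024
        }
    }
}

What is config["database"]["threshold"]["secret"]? True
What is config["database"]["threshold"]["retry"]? 0.44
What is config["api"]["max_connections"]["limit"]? "/tmp"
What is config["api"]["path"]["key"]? 2.21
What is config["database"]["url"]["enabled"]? 3000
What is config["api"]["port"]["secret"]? False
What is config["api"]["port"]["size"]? False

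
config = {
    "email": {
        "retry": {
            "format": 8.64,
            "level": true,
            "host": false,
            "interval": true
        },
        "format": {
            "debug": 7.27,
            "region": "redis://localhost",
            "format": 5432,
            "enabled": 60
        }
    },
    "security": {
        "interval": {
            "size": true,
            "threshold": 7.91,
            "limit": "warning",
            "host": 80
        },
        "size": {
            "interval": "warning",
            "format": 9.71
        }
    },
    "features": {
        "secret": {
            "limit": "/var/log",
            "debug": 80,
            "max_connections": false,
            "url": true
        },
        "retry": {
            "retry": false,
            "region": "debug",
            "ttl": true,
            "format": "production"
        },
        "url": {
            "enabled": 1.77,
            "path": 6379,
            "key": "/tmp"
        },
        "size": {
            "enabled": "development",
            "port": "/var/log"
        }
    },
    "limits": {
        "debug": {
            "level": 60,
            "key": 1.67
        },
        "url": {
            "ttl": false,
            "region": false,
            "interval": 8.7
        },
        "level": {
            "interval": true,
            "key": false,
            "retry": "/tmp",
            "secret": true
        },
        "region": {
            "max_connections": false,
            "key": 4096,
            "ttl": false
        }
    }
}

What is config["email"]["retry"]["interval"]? True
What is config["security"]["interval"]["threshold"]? 7.91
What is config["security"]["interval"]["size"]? True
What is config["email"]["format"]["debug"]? 7.27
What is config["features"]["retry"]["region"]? "debug"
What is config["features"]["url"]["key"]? "/tmp"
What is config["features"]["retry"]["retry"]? False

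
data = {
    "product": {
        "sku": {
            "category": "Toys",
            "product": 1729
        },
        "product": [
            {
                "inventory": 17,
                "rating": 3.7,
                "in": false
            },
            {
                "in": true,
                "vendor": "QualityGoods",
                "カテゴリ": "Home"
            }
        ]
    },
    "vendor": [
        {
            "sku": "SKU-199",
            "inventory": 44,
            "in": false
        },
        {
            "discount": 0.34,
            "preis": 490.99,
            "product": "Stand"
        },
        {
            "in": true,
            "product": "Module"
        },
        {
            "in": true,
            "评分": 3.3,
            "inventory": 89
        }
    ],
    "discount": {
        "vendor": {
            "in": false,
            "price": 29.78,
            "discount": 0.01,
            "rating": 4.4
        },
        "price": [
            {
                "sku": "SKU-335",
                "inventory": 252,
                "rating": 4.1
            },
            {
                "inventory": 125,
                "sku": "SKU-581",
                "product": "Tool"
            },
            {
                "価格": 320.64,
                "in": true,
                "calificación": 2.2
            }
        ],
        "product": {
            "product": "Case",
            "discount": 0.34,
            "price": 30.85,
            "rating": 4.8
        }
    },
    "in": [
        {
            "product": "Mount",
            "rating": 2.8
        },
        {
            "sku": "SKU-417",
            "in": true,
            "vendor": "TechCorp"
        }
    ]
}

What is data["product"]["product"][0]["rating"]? 3.7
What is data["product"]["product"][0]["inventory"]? 17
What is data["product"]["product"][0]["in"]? False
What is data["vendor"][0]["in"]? False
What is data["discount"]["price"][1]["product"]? "Tool"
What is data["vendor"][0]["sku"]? "SKU-199"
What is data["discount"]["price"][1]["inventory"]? 125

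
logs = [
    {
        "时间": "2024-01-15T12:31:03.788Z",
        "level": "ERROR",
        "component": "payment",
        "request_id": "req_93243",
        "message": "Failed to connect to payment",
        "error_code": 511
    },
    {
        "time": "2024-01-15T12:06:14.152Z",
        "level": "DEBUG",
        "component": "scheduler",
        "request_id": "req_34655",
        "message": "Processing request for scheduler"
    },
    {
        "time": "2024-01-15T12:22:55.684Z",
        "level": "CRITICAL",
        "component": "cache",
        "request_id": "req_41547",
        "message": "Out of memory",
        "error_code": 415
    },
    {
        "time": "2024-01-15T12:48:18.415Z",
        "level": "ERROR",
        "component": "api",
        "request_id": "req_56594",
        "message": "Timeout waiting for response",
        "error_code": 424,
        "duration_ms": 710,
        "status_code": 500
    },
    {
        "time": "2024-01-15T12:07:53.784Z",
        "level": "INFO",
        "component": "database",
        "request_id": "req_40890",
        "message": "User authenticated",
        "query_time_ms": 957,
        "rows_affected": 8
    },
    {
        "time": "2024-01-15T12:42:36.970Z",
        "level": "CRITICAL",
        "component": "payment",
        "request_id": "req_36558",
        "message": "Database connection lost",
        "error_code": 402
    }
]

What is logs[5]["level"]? "CRITICAL"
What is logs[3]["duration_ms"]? 710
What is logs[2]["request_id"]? "req_41547"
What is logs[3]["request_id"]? "req_56594"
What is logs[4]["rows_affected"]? 8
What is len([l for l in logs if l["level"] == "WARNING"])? 0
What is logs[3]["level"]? "ERROR"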